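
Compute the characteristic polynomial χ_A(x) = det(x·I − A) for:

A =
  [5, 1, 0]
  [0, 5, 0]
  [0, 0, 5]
x^3 - 15*x^2 + 75*x - 125

Expanding det(x·I − A) (e.g. by cofactor expansion or by noting that A is similar to its Jordan form J, which has the same characteristic polynomial as A) gives
  χ_A(x) = x^3 - 15*x^2 + 75*x - 125
which factors as (x - 5)^3. The eigenvalues (with algebraic multiplicities) are λ = 5 with multiplicity 3.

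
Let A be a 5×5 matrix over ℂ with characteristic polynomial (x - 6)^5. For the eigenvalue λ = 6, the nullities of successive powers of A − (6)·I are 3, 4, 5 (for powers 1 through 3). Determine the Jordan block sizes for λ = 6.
Block sizes for λ = 6: [3, 1, 1]

From the dimensions of kernels of powers, the number of Jordan blocks of size at least j is d_j − d_{j−1} where d_j = dim ker(N^j) (with d_0 = 0). Computing the differences gives [3, 1, 1].
The number of blocks of size exactly k is (#blocks of size ≥ k) − (#blocks of size ≥ k + 1), so the partition is: 2 block(s) of size 1, 1 block(s) of size 3.
In nonincreasing order the block sizes are [3, 1, 1].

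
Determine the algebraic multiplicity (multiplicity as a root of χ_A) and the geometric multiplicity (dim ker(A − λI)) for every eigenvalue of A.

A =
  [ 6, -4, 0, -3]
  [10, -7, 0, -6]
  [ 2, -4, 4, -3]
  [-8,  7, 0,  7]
λ = 1: alg = 2, geom = 1; λ = 4: alg = 2, geom = 2

Step 1 — factor the characteristic polynomial to read off the algebraic multiplicities:
  χ_A(x) = (x - 4)^2*(x - 1)^2

Step 2 — compute geometric multiplicities via the rank-nullity identity g(λ) = n − rank(A − λI):
  rank(A − (1)·I) = 3, so dim ker(A − (1)·I) = n − 3 = 1
  rank(A − (4)·I) = 2, so dim ker(A − (4)·I) = n − 2 = 2

Summary:
  λ = 1: algebraic multiplicity = 2, geometric multiplicity = 1
  λ = 4: algebraic multiplicity = 2, geometric multiplicity = 2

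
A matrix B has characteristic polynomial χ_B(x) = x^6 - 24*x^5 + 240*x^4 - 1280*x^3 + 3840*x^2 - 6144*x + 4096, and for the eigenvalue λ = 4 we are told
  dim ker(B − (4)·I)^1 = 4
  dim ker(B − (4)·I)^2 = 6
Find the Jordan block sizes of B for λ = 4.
Block sizes for λ = 4: [2, 2, 1, 1]

From the dimensions of kernels of powers, the number of Jordan blocks of size at least j is d_j − d_{j−1} where d_j = dim ker(N^j) (with d_0 = 0). Computing the differences gives [4, 2].
The number of blocks of size exactly k is (#blocks of size ≥ k) − (#blocks of size ≥ k + 1), so the partition is: 2 block(s) of size 1, 2 block(s) of size 2.
In nonincreasing order the block sizes are [2, 2, 1, 1].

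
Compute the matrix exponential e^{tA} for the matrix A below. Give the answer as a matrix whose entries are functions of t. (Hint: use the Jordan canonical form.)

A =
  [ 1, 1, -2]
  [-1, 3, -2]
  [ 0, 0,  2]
e^{tA} =
  [-t*exp(2*t) + exp(2*t), t*exp(2*t), -2*t*exp(2*t)]
  [-t*exp(2*t), t*exp(2*t) + exp(2*t), -2*t*exp(2*t)]
  [0, 0, exp(2*t)]

Strategy: write A = P · J · P⁻¹ where J is a Jordan canonical form, so e^{tA} = P · e^{tJ} · P⁻¹, and e^{tJ} can be computed block-by-block.

A has Jordan form
J =
  [2, 1, 0]
  [0, 2, 0]
  [0, 0, 2]
(up to reordering of blocks).

Per-block formulas:
  For a 1×1 block at λ = 2: exp(t · [2]) = [e^(2t)].
  For a 2×2 Jordan block J_2(2): exp(t · J_2(2)) = e^(2t)·(I + t·N), where N is the 2×2 nilpotent shift.

After assembling e^{tJ} and conjugating by P, we get:

e^{tA} =
  [-t*exp(2*t) + exp(2*t), t*exp(2*t), -2*t*exp(2*t)]
  [-t*exp(2*t), t*exp(2*t) + exp(2*t), -2*t*exp(2*t)]
  [0, 0, exp(2*t)]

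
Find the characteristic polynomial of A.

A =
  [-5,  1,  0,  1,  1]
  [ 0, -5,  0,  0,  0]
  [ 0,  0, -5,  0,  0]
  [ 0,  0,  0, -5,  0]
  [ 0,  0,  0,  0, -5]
x^5 + 25*x^4 + 250*x^3 + 1250*x^2 + 3125*x + 3125

Expanding det(x·I − A) (e.g. by cofactor expansion or by noting that A is similar to its Jordan form J, which has the same characteristic polynomial as A) gives
  χ_A(x) = x^5 + 25*x^4 + 250*x^3 + 1250*x^2 + 3125*x + 3125
which factors as (x + 5)^5. The eigenvalues (with algebraic multiplicities) are λ = -5 with multiplicity 5.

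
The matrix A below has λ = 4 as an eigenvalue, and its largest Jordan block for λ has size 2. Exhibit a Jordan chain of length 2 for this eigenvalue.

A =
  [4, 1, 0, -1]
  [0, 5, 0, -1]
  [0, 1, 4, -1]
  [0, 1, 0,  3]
A Jordan chain for λ = 4 of length 2:
v_1 = (1, 1, 1, 1)ᵀ
v_2 = (0, 1, 0, 0)ᵀ

Let N = A − (4)·I. We want v_2 with N^2 v_2 = 0 but N^1 v_2 ≠ 0; then v_{j-1} := N · v_j for j = 2, …, 2.

Pick v_2 = (0, 1, 0, 0)ᵀ.
Then v_1 = N · v_2 = (1, 1, 1, 1)ᵀ.

Sanity check: (A − (4)·I) v_1 = (0, 0, 0, 0)ᵀ = 0. ✓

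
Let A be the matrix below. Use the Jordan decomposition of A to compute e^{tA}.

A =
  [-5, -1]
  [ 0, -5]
e^{tA} =
  [exp(-5*t), -t*exp(-5*t)]
  [0, exp(-5*t)]

Strategy: write A = P · J · P⁻¹ where J is a Jordan canonical form, so e^{tA} = P · e^{tJ} · P⁻¹, and e^{tJ} can be computed block-by-block.

A has Jordan form
J =
  [-5,  1]
  [ 0, -5]
(up to reordering of blocks).

Per-block formulas:
  For a 2×2 Jordan block J_2(-5): exp(t · J_2(-5)) = e^(-5t)·(I + t·N), where N is the 2×2 nilpotent shift.

After assembling e^{tJ} and conjugating by P, we get:

e^{tA} =
  [exp(-5*t), -t*exp(-5*t)]
  [0, exp(-5*t)]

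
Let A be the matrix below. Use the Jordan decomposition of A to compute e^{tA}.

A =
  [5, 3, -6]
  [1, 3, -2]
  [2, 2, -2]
e^{tA} =
  [3*t*exp(2*t) + exp(2*t), 3*t*exp(2*t), -6*t*exp(2*t)]
  [t*exp(2*t), t*exp(2*t) + exp(2*t), -2*t*exp(2*t)]
  [2*t*exp(2*t), 2*t*exp(2*t), -4*t*exp(2*t) + exp(2*t)]

Strategy: write A = P · J · P⁻¹ where J is a Jordan canonical form, so e^{tA} = P · e^{tJ} · P⁻¹, and e^{tJ} can be computed block-by-block.

A has Jordan form
J =
  [2, 1, 0]
  [0, 2, 0]
  [0, 0, 2]
(up to reordering of blocks).

Per-block formulas:
  For a 2×2 Jordan block J_2(2): exp(t · J_2(2)) = e^(2t)·(I + t·N), where N is the 2×2 nilpotent shift.
  For a 1×1 block at λ = 2: exp(t · [2]) = [e^(2t)].

After assembling e^{tJ} and conjugating by P, we get:

e^{tA} =
  [3*t*exp(2*t) + exp(2*t), 3*t*exp(2*t), -6*t*exp(2*t)]
  [t*exp(2*t), t*exp(2*t) + exp(2*t), -2*t*exp(2*t)]
  [2*t*exp(2*t), 2*t*exp(2*t), -4*t*exp(2*t) + exp(2*t)]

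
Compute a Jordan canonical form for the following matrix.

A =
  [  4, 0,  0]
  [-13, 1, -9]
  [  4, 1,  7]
J_3(4)

The characteristic polynomial is
  det(x·I − A) = x^3 - 12*x^2 + 48*x - 64 = (x - 4)^3

Eigenvalues and multiplicities (the geometric multiplicity of λ is n − rank(A − λI), which equals the number of Jordan blocks for λ):
  λ = 4: algebraic multiplicity = 3, geometric multiplicity = 1

Determining the block sizes for each eigenvalue:
  λ = 4: one block (gm = 1), so the single block has size am = 3 → block sizes [3]

Assembling the blocks gives a Jordan form
J =
  [4, 1, 0]
  [0, 4, 1]
  [0, 0, 4]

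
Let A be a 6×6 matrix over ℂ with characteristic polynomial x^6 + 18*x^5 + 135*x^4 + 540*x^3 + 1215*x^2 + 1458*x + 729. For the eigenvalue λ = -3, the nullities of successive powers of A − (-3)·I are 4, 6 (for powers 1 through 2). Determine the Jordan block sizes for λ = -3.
Block sizes for λ = -3: [2, 2, 1, 1]

From the dimensions of kernels of powers, the number of Jordan blocks of size at least j is d_j − d_{j−1} where d_j = dim ker(N^j) (with d_0 = 0). Computing the differences gives [4, 2].
The number of blocks of size exactly k is (#blocks of size ≥ k) − (#blocks of size ≥ k + 1), so the partition is: 2 block(s) of size 1, 2 block(s) of size 2.
In nonincreasing order the block sizes are [2, 2, 1, 1].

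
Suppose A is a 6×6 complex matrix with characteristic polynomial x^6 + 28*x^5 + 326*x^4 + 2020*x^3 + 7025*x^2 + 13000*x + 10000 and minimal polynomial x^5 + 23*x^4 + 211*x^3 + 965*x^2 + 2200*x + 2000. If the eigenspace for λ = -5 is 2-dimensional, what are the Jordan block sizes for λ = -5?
Block sizes for λ = -5: [3, 1]

Step 1 — from the characteristic polynomial, algebraic multiplicity of λ = -5 is 4. From dim ker(A − (-5)·I) = 2, there are exactly 2 Jordan blocks for λ = -5.
Step 2 — from the minimal polynomial, the factor (x + 5)^3 tells us the largest block for λ = -5 has size 3.
Step 3 — with total size 4, 2 blocks, and largest block 3, the block sizes (in nonincreasing order) are [3, 1].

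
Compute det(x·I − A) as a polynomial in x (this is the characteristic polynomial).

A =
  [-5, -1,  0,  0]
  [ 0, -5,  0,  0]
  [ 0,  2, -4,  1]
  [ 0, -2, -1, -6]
x^4 + 20*x^3 + 150*x^2 + 500*x + 625

Expanding det(x·I − A) (e.g. by cofactor expansion or by noting that A is similar to its Jordan form J, which has the same characteristic polynomial as A) gives
  χ_A(x) = x^4 + 20*x^3 + 150*x^2 + 500*x + 625
which factors as (x + 5)^4. The eigenvalues (with algebraic multiplicities) are λ = -5 with multiplicity 4.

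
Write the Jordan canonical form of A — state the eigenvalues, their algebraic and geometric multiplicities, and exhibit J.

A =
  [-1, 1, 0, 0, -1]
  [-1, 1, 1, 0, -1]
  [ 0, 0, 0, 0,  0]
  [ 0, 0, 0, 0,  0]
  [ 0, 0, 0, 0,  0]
J_3(0) ⊕ J_1(0) ⊕ J_1(0)

The characteristic polynomial is
  det(x·I − A) = x^5

Eigenvalues and multiplicities (the geometric multiplicity of λ is n − rank(A − λI), which equals the number of Jordan blocks for λ):
  λ = 0: algebraic multiplicity = 5, geometric multiplicity = 3

Determining the block sizes for each eigenvalue:
  λ = 0: with am = 5 and gm = 3, the partition is not yet determined (e.g. several partitions of 5 into 3 parts exist). Let N = A − (0)·I. Computing rank(N^1) = 2, rank(N^2) = 1, rank(N^3) = 0; the number of blocks of size ≥ j is rank(N^{j−1}) − rank(N^j), giving [3, 1, 1]. So we have 1 block(s) of size 3, 2 block(s) of size 1 → block sizes [3, 1, 1]

Assembling the blocks gives a Jordan form
J =
  [0, 1, 0, 0, 0]
  [0, 0, 1, 0, 0]
  [0, 0, 0, 0, 0]
  [0, 0, 0, 0, 0]
  [0, 0, 0, 0, 0]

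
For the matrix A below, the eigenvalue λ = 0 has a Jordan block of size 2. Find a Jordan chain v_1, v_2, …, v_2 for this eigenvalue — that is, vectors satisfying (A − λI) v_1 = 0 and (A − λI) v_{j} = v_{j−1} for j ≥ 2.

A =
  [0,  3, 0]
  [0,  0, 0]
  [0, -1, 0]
A Jordan chain for λ = 0 of length 2:
v_1 = (3, 0, -1)ᵀ
v_2 = (0, 1, 0)ᵀ

Let N = A − (0)·I. We want v_2 with N^2 v_2 = 0 but N^1 v_2 ≠ 0; then v_{j-1} := N · v_j for j = 2, …, 2.

Pick v_2 = (0, 1, 0)ᵀ.
Then v_1 = N · v_2 = (3, 0, -1)ᵀ.

Sanity check: (A − (0)·I) v_1 = (0, 0, 0)ᵀ = 0. ✓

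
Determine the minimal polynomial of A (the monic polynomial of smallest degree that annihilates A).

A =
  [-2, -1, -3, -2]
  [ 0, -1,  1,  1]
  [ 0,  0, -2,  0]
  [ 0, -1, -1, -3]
x^3 + 6*x^2 + 12*x + 8

The characteristic polynomial is χ_A(x) = (x + 2)^4, so the eigenvalues are known. The minimal polynomial is
  m_A(x) = Π_λ (x − λ)^{k_λ}
where k_λ is the size of the *largest* Jordan block for λ (equivalently, the smallest k with (A − λI)^k v = 0 for every generalised eigenvector v of λ).

  λ = -2: largest Jordan block has size 3, contributing (x + 2)^3

So m_A(x) = (x + 2)^3 = x^3 + 6*x^2 + 12*x + 8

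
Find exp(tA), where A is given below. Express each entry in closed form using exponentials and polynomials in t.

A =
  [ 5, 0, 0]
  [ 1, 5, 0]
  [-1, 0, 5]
e^{tA} =
  [exp(5*t), 0, 0]
  [t*exp(5*t), exp(5*t), 0]
  [-t*exp(5*t), 0, exp(5*t)]

Strategy: write A = P · J · P⁻¹ where J is a Jordan canonical form, so e^{tA} = P · e^{tJ} · P⁻¹, and e^{tJ} can be computed block-by-block.

A has Jordan form
J =
  [5, 1, 0]
  [0, 5, 0]
  [0, 0, 5]
(up to reordering of blocks).

Per-block formulas:
  For a 1×1 block at λ = 5: exp(t · [5]) = [e^(5t)].
  For a 2×2 Jordan block J_2(5): exp(t · J_2(5)) = e^(5t)·(I + t·N), where N is the 2×2 nilpotent shift.

After assembling e^{tJ} and conjugating by P, we get:

e^{tA} =
  [exp(5*t), 0, 0]
  [t*exp(5*t), exp(5*t), 0]
  [-t*exp(5*t), 0, exp(5*t)]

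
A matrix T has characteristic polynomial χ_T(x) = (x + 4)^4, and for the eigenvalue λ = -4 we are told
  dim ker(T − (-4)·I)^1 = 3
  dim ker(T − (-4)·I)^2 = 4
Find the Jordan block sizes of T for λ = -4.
Block sizes for λ = -4: [2, 1, 1]

From the dimensions of kernels of powers, the number of Jordan blocks of size at least j is d_j − d_{j−1} where d_j = dim ker(N^j) (with d_0 = 0). Computing the differences gives [3, 1].
The number of blocks of size exactly k is (#blocks of size ≥ k) − (#blocks of size ≥ k + 1), so the partition is: 2 block(s) of size 1, 1 block(s) of size 2.
In nonincreasing order the block sizes are [2, 1, 1].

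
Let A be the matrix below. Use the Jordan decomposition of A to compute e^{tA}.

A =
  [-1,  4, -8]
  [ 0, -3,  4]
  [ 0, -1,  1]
e^{tA} =
  [exp(-t), 4*t*exp(-t), -8*t*exp(-t)]
  [0, -2*t*exp(-t) + exp(-t), 4*t*exp(-t)]
  [0, -t*exp(-t), 2*t*exp(-t) + exp(-t)]

Strategy: write A = P · J · P⁻¹ where J is a Jordan canonical form, so e^{tA} = P · e^{tJ} · P⁻¹, and e^{tJ} can be computed block-by-block.

A has Jordan form
J =
  [-1,  1,  0]
  [ 0, -1,  0]
  [ 0,  0, -1]
(up to reordering of blocks).

Per-block formulas:
  For a 2×2 Jordan block J_2(-1): exp(t · J_2(-1)) = e^(-1t)·(I + t·N), where N is the 2×2 nilpotent shift.
  For a 1×1 block at λ = -1: exp(t · [-1]) = [e^(-1t)].

After assembling e^{tJ} and conjugating by P, we get:

e^{tA} =
  [exp(-t), 4*t*exp(-t), -8*t*exp(-t)]
  [0, -2*t*exp(-t) + exp(-t), 4*t*exp(-t)]
  [0, -t*exp(-t), 2*t*exp(-t) + exp(-t)]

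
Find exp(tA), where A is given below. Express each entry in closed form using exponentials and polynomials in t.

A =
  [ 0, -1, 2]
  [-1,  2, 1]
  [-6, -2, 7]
e^{tA} =
  [-t^2*exp(3*t) - 3*t*exp(3*t) + exp(3*t), -t*exp(3*t), t^2*exp(3*t)/2 + 2*t*exp(3*t)]
  [-t^2*exp(3*t) - t*exp(3*t), -t*exp(3*t) + exp(3*t), t^2*exp(3*t)/2 + t*exp(3*t)]
  [-2*t^2*exp(3*t) - 6*t*exp(3*t), -2*t*exp(3*t), t^2*exp(3*t) + 4*t*exp(3*t) + exp(3*t)]

Strategy: write A = P · J · P⁻¹ where J is a Jordan canonical form, so e^{tA} = P · e^{tJ} · P⁻¹, and e^{tJ} can be computed block-by-block.

A has Jordan form
J =
  [3, 1, 0]
  [0, 3, 1]
  [0, 0, 3]
(up to reordering of blocks).

Per-block formulas:
  For a 3×3 Jordan block J_3(3): exp(t · J_3(3)) = e^(3t)·(I + t·N + (t^2/2)·N^2), where N is the 3×3 nilpotent shift.

After assembling e^{tJ} and conjugating by P, we get:

e^{tA} =
  [-t^2*exp(3*t) - 3*t*exp(3*t) + exp(3*t), -t*exp(3*t), t^2*exp(3*t)/2 + 2*t*exp(3*t)]
  [-t^2*exp(3*t) - t*exp(3*t), -t*exp(3*t) + exp(3*t), t^2*exp(3*t)/2 + t*exp(3*t)]
  [-2*t^2*exp(3*t) - 6*t*exp(3*t), -2*t*exp(3*t), t^2*exp(3*t) + 4*t*exp(3*t) + exp(3*t)]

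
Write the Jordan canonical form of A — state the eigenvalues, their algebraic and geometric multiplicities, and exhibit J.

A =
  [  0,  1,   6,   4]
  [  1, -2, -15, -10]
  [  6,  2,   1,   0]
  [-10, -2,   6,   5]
J_3(1) ⊕ J_1(1)

The characteristic polynomial is
  det(x·I − A) = x^4 - 4*x^3 + 6*x^2 - 4*x + 1 = (x - 1)^4

Eigenvalues and multiplicities (the geometric multiplicity of λ is n − rank(A − λI), which equals the number of Jordan blocks for λ):
  λ = 1: algebraic multiplicity = 4, geometric multiplicity = 2

Determining the block sizes for each eigenvalue:
  λ = 1: with am = 4 and gm = 2, the partition is not yet determined (e.g. several partitions of 4 into 2 parts exist). Let N = A − (1)·I. Computing rank(N^1) = 2, rank(N^2) = 1, rank(N^3) = 0; the number of blocks of size ≥ j is rank(N^{j−1}) − rank(N^j), giving [2, 1, 1]. So we have 1 block(s) of size 3, 1 block(s) of size 1 → block sizes [3, 1]

Assembling the blocks gives a Jordan form
J =
  [1, 1, 0, 0]
  [0, 1, 1, 0]
  [0, 0, 1, 0]
  [0, 0, 0, 1]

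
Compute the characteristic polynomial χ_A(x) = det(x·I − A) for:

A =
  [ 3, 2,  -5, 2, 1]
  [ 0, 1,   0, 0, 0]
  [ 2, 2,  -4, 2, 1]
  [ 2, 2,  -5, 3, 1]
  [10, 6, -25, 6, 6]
x^5 - 9*x^4 + 30*x^3 - 46*x^2 + 33*x - 9

Expanding det(x·I − A) (e.g. by cofactor expansion or by noting that A is similar to its Jordan form J, which has the same characteristic polynomial as A) gives
  χ_A(x) = x^5 - 9*x^4 + 30*x^3 - 46*x^2 + 33*x - 9
which factors as (x - 3)^2*(x - 1)^3. The eigenvalues (with algebraic multiplicities) are λ = 1 with multiplicity 3, λ = 3 with multiplicity 2.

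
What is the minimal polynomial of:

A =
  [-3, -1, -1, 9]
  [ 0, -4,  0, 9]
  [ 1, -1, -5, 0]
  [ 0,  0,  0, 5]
x^3 + 3*x^2 - 24*x - 80

The characteristic polynomial is χ_A(x) = (x - 5)*(x + 4)^3, so the eigenvalues are known. The minimal polynomial is
  m_A(x) = Π_λ (x − λ)^{k_λ}
where k_λ is the size of the *largest* Jordan block for λ (equivalently, the smallest k with (A − λI)^k v = 0 for every generalised eigenvector v of λ).

  λ = -4: largest Jordan block has size 2, contributing (x + 4)^2
  λ = 5: largest Jordan block has size 1, contributing (x − 5)

So m_A(x) = (x - 5)*(x + 4)^2 = x^3 + 3*x^2 - 24*x - 80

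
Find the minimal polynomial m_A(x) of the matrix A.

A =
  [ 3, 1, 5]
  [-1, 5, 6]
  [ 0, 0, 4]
x^3 - 12*x^2 + 48*x - 64

The characteristic polynomial is χ_A(x) = (x - 4)^3, so the eigenvalues are known. The minimal polynomial is
  m_A(x) = Π_λ (x − λ)^{k_λ}
where k_λ is the size of the *largest* Jordan block for λ (equivalently, the smallest k with (A − λI)^k v = 0 for every generalised eigenvector v of λ).

  λ = 4: largest Jordan block has size 3, contributing (x − 4)^3

So m_A(x) = (x - 4)^3 = x^3 - 12*x^2 + 48*x - 64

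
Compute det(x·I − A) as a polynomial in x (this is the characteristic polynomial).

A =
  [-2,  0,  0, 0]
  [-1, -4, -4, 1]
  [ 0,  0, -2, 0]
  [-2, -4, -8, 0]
x^4 + 8*x^3 + 24*x^2 + 32*x + 16

Expanding det(x·I − A) (e.g. by cofactor expansion or by noting that A is similar to its Jordan form J, which has the same characteristic polynomial as A) gives
  χ_A(x) = x^4 + 8*x^3 + 24*x^2 + 32*x + 16
which factors as (x + 2)^4. The eigenvalues (with algebraic multiplicities) are λ = -2 with multiplicity 4.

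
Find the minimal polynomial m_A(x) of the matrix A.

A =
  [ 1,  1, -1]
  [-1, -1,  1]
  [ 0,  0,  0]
x^2

The characteristic polynomial is χ_A(x) = x^3, so the eigenvalues are known. The minimal polynomial is
  m_A(x) = Π_λ (x − λ)^{k_λ}
where k_λ is the size of the *largest* Jordan block for λ (equivalently, the smallest k with (A − λI)^k v = 0 for every generalised eigenvector v of λ).

  λ = 0: largest Jordan block has size 2, contributing (x − 0)^2

So m_A(x) = x^2 = x^2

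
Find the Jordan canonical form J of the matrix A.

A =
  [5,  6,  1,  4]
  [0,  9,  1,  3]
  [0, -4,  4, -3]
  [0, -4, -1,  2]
J_3(5) ⊕ J_1(5)

The characteristic polynomial is
  det(x·I − A) = x^4 - 20*x^3 + 150*x^2 - 500*x + 625 = (x - 5)^4

Eigenvalues and multiplicities (the geometric multiplicity of λ is n − rank(A − λI), which equals the number of Jordan blocks for λ):
  λ = 5: algebraic multiplicity = 4, geometric multiplicity = 2

Determining the block sizes for each eigenvalue:
  λ = 5: with am = 4 and gm = 2, the partition is not yet determined (e.g. several partitions of 4 into 2 parts exist). Let N = A − (5)·I. Computing rank(N^1) = 2, rank(N^2) = 1, rank(N^3) = 0; the number of blocks of size ≥ j is rank(N^{j−1}) − rank(N^j), giving [2, 1, 1]. So we have 1 block(s) of size 3, 1 block(s) of size 1 → block sizes [3, 1]

Assembling the blocks gives a Jordan form
J =
  [5, 1, 0, 0]
  [0, 5, 1, 0]
  [0, 0, 5, 0]
  [0, 0, 0, 5]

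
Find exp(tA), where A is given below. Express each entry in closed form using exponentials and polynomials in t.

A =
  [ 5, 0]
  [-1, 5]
e^{tA} =
  [exp(5*t), 0]
  [-t*exp(5*t), exp(5*t)]

Strategy: write A = P · J · P⁻¹ where J is a Jordan canonical form, so e^{tA} = P · e^{tJ} · P⁻¹, and e^{tJ} can be computed block-by-block.

A has Jordan form
J =
  [5, 1]
  [0, 5]
(up to reordering of blocks).

Per-block formulas:
  For a 2×2 Jordan block J_2(5): exp(t · J_2(5)) = e^(5t)·(I + t·N), where N is the 2×2 nilpotent shift.

After assembling e^{tJ} and conjugating by P, we get:

e^{tA} =
  [exp(5*t), 0]
  [-t*exp(5*t), exp(5*t)]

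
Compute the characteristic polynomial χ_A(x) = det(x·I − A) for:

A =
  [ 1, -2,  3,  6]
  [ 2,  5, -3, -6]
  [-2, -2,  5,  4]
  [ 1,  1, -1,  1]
x^4 - 12*x^3 + 54*x^2 - 108*x + 81

Expanding det(x·I − A) (e.g. by cofactor expansion or by noting that A is similar to its Jordan form J, which has the same characteristic polynomial as A) gives
  χ_A(x) = x^4 - 12*x^3 + 54*x^2 - 108*x + 81
which factors as (x - 3)^4. The eigenvalues (with algebraic multiplicities) are λ = 3 with multiplicity 4.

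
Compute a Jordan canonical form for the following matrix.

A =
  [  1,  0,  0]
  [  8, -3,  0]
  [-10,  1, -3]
J_2(-3) ⊕ J_1(1)

The characteristic polynomial is
  det(x·I − A) = x^3 + 5*x^2 + 3*x - 9 = (x - 1)*(x + 3)^2

Eigenvalues and multiplicities (the geometric multiplicity of λ is n − rank(A − λI), which equals the number of Jordan blocks for λ):
  λ = -3: algebraic multiplicity = 2, geometric multiplicity = 1
  λ = 1: algebraic multiplicity = 1, geometric multiplicity = 1

Determining the block sizes for each eigenvalue:
  λ = -3: one block (gm = 1), so the single block has size am = 2 → block sizes [2]
  λ = 1: one block (gm = 1), so the single block has size am = 1 → block sizes [1]

Assembling the blocks gives a Jordan form
J =
  [-3,  1, 0]
  [ 0, -3, 0]
  [ 0,  0, 1]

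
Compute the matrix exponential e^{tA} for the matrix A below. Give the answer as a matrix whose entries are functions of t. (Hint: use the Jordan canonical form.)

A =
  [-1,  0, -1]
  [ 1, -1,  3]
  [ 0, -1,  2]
e^{tA} =
  [t^2/2 - t + 1, t^2/2, -t^2/2 - t]
  [-t^2 + t, -t^2 - t + 1, t^2 + 3*t]
  [-t^2/2, -t^2/2 - t, t^2/2 + 2*t + 1]

Strategy: write A = P · J · P⁻¹ where J is a Jordan canonical form, so e^{tA} = P · e^{tJ} · P⁻¹, and e^{tJ} can be computed block-by-block.

A has Jordan form
J =
  [0, 1, 0]
  [0, 0, 1]
  [0, 0, 0]
(up to reordering of blocks).

Per-block formulas:
  For a 3×3 Jordan block J_3(0): exp(t · J_3(0)) = e^(0t)·(I + t·N + (t^2/2)·N^2), where N is the 3×3 nilpotent shift.

After assembling e^{tJ} and conjugating by P, we get:

e^{tA} =
  [t^2/2 - t + 1, t^2/2, -t^2/2 - t]
  [-t^2 + t, -t^2 - t + 1, t^2 + 3*t]
  [-t^2/2, -t^2/2 - t, t^2/2 + 2*t + 1]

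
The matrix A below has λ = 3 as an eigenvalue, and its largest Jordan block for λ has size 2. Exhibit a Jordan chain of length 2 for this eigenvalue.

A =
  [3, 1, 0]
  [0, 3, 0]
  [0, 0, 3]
A Jordan chain for λ = 3 of length 2:
v_1 = (1, 0, 0)ᵀ
v_2 = (0, 1, 0)ᵀ

Let N = A − (3)·I. We want v_2 with N^2 v_2 = 0 but N^1 v_2 ≠ 0; then v_{j-1} := N · v_j for j = 2, …, 2.

Pick v_2 = (0, 1, 0)ᵀ.
Then v_1 = N · v_2 = (1, 0, 0)ᵀ.

Sanity check: (A − (3)·I) v_1 = (0, 0, 0)ᵀ = 0. ✓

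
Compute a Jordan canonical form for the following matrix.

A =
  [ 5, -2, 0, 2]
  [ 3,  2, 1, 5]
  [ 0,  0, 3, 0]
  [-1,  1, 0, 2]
J_3(3) ⊕ J_1(3)

The characteristic polynomial is
  det(x·I − A) = x^4 - 12*x^3 + 54*x^2 - 108*x + 81 = (x - 3)^4

Eigenvalues and multiplicities (the geometric multiplicity of λ is n − rank(A − λI), which equals the number of Jordan blocks for λ):
  λ = 3: algebraic multiplicity = 4, geometric multiplicity = 2

Determining the block sizes for each eigenvalue:
  λ = 3: with am = 4 and gm = 2, the partition is not yet determined (e.g. several partitions of 4 into 2 parts exist). Let N = A − (3)·I. Computing rank(N^1) = 2, rank(N^2) = 1, rank(N^3) = 0; the number of blocks of size ≥ j is rank(N^{j−1}) − rank(N^j), giving [2, 1, 1]. So we have 1 block(s) of size 3, 1 block(s) of size 1 → block sizes [3, 1]

Assembling the blocks gives a Jordan form
J =
  [3, 1, 0, 0]
  [0, 3, 1, 0]
  [0, 0, 3, 0]
  [0, 0, 0, 3]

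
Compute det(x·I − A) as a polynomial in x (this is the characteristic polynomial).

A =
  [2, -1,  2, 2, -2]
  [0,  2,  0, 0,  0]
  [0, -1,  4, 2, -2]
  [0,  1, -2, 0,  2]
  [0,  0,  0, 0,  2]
x^5 - 10*x^4 + 40*x^3 - 80*x^2 + 80*x - 32

Expanding det(x·I − A) (e.g. by cofactor expansion or by noting that A is similar to its Jordan form J, which has the same characteristic polynomial as A) gives
  χ_A(x) = x^5 - 10*x^4 + 40*x^3 - 80*x^2 + 80*x - 32
which factors as (x - 2)^5. The eigenvalues (with algebraic multiplicities) are λ = 2 with multiplicity 5.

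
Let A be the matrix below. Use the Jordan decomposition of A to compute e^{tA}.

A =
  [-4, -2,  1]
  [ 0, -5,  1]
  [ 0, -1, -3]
e^{tA} =
  [exp(-4*t), t^2*exp(-4*t)/2 - 2*t*exp(-4*t), -t^2*exp(-4*t)/2 + t*exp(-4*t)]
  [0, -t*exp(-4*t) + exp(-4*t), t*exp(-4*t)]
  [0, -t*exp(-4*t), t*exp(-4*t) + exp(-4*t)]

Strategy: write A = P · J · P⁻¹ where J is a Jordan canonical form, so e^{tA} = P · e^{tJ} · P⁻¹, and e^{tJ} can be computed block-by-block.

A has Jordan form
J =
  [-4,  1,  0]
  [ 0, -4,  1]
  [ 0,  0, -4]
(up to reordering of blocks).

Per-block formulas:
  For a 3×3 Jordan block J_3(-4): exp(t · J_3(-4)) = e^(-4t)·(I + t·N + (t^2/2)·N^2), where N is the 3×3 nilpotent shift.

After assembling e^{tJ} and conjugating by P, we get:

e^{tA} =
  [exp(-4*t), t^2*exp(-4*t)/2 - 2*t*exp(-4*t), -t^2*exp(-4*t)/2 + t*exp(-4*t)]
  [0, -t*exp(-4*t) + exp(-4*t), t*exp(-4*t)]
  [0, -t*exp(-4*t), t*exp(-4*t) + exp(-4*t)]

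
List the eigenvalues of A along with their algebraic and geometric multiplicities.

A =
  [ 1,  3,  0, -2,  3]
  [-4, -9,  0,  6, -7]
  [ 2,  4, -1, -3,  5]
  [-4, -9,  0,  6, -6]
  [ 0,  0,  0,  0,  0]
λ = -1: alg = 3, geom = 2; λ = 0: alg = 2, geom = 1

Step 1 — factor the characteristic polynomial to read off the algebraic multiplicities:
  χ_A(x) = x^2*(x + 1)^3

Step 2 — compute geometric multiplicities via the rank-nullity identity g(λ) = n − rank(A − λI):
  rank(A − (-1)·I) = 3, so dim ker(A − (-1)·I) = n − 3 = 2
  rank(A − (0)·I) = 4, so dim ker(A − (0)·I) = n − 4 = 1

Summary:
  λ = -1: algebraic multiplicity = 3, geometric multiplicity = 2
  λ = 0: algebraic multiplicity = 2, geometric multiplicity = 1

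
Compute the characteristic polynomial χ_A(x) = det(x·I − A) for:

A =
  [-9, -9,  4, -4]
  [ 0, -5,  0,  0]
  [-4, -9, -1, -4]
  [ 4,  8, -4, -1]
x^4 + 16*x^3 + 90*x^2 + 200*x + 125

Expanding det(x·I − A) (e.g. by cofactor expansion or by noting that A is similar to its Jordan form J, which has the same characteristic polynomial as A) gives
  χ_A(x) = x^4 + 16*x^3 + 90*x^2 + 200*x + 125
which factors as (x + 1)*(x + 5)^3. The eigenvalues (with algebraic multiplicities) are λ = -5 with multiplicity 3, λ = -1 with multiplicity 1.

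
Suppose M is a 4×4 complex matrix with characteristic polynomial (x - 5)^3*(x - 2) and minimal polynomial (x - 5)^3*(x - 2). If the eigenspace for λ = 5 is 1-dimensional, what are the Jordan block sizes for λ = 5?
Block sizes for λ = 5: [3]

Step 1 — from the characteristic polynomial, algebraic multiplicity of λ = 5 is 3. From dim ker(M − (5)·I) = 1, there are exactly 1 Jordan blocks for λ = 5.
Step 2 — from the minimal polynomial, the factor (x − 5)^3 tells us the largest block for λ = 5 has size 3.
Step 3 — with total size 3, 1 blocks, and largest block 3, the block sizes (in nonincreasing order) are [3].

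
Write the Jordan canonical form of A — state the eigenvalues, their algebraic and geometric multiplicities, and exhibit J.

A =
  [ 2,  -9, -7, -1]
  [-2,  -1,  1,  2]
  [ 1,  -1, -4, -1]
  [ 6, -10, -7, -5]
J_3(-3) ⊕ J_1(1)

The characteristic polynomial is
  det(x·I − A) = x^4 + 8*x^3 + 18*x^2 - 27 = (x - 1)*(x + 3)^3

Eigenvalues and multiplicities (the geometric multiplicity of λ is n − rank(A − λI), which equals the number of Jordan blocks for λ):
  λ = -3: algebraic multiplicity = 3, geometric multiplicity = 1
  λ = 1: algebraic multiplicity = 1, geometric multiplicity = 1

Determining the block sizes for each eigenvalue:
  λ = -3: one block (gm = 1), so the single block has size am = 3 → block sizes [3]
  λ = 1: one block (gm = 1), so the single block has size am = 1 → block sizes [1]

Assembling the blocks gives a Jordan form
J =
  [-3,  1,  0, 0]
  [ 0, -3,  1, 0]
  [ 0,  0, -3, 0]
  [ 0,  0,  0, 1]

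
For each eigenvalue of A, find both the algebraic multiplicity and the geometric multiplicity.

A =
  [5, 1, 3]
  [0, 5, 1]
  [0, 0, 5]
λ = 5: alg = 3, geom = 1

Step 1 — factor the characteristic polynomial to read off the algebraic multiplicities:
  χ_A(x) = (x - 5)^3

Step 2 — compute geometric multiplicities via the rank-nullity identity g(λ) = n − rank(A − λI):
  rank(A − (5)·I) = 2, so dim ker(A − (5)·I) = n − 2 = 1

Summary:
  λ = 5: algebraic multiplicity = 3, geometric multiplicity = 1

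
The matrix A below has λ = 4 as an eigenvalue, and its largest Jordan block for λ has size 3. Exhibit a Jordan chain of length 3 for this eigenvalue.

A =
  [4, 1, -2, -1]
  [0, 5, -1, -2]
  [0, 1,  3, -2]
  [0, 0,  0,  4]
A Jordan chain for λ = 4 of length 3:
v_1 = (-1, 0, 0, 0)ᵀ
v_2 = (1, 1, 1, 0)ᵀ
v_3 = (0, 1, 0, 0)ᵀ

Let N = A − (4)·I. We want v_3 with N^3 v_3 = 0 but N^2 v_3 ≠ 0; then v_{j-1} := N · v_j for j = 3, …, 2.

Pick v_3 = (0, 1, 0, 0)ᵀ.
Then v_2 = N · v_3 = (1, 1, 1, 0)ᵀ.
Then v_1 = N · v_2 = (-1, 0, 0, 0)ᵀ.

Sanity check: (A − (4)·I) v_1 = (0, 0, 0, 0)ᵀ = 0. ✓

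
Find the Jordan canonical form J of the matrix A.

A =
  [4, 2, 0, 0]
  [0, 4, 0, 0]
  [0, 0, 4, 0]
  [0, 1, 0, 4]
J_2(4) ⊕ J_1(4) ⊕ J_1(4)

The characteristic polynomial is
  det(x·I − A) = x^4 - 16*x^3 + 96*x^2 - 256*x + 256 = (x - 4)^4

Eigenvalues and multiplicities (the geometric multiplicity of λ is n − rank(A − λI), which equals the number of Jordan blocks for λ):
  λ = 4: algebraic multiplicity = 4, geometric multiplicity = 3

Determining the block sizes for each eigenvalue:
  λ = 4: 3 blocks summing to 4 forces exactly one block of size 2 and the rest size 1 → block sizes [2, 1, 1]

Assembling the blocks gives a Jordan form
J =
  [4, 1, 0, 0]
  [0, 4, 0, 0]
  [0, 0, 4, 0]
  [0, 0, 0, 4]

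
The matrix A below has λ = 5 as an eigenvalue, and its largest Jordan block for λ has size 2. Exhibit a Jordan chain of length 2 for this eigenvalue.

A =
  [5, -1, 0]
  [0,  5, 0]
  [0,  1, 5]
A Jordan chain for λ = 5 of length 2:
v_1 = (-1, 0, 1)ᵀ
v_2 = (0, 1, 0)ᵀ

Let N = A − (5)·I. We want v_2 with N^2 v_2 = 0 but N^1 v_2 ≠ 0; then v_{j-1} := N · v_j for j = 2, …, 2.

Pick v_2 = (0, 1, 0)ᵀ.
Then v_1 = N · v_2 = (-1, 0, 1)ᵀ.

Sanity check: (A − (5)·I) v_1 = (0, 0, 0)ᵀ = 0. ✓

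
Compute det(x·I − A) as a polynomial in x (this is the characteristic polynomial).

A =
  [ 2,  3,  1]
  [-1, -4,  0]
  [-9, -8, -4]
x^3 + 6*x^2 + 12*x + 8

Expanding det(x·I − A) (e.g. by cofactor expansion or by noting that A is similar to its Jordan form J, which has the same characteristic polynomial as A) gives
  χ_A(x) = x^3 + 6*x^2 + 12*x + 8
which factors as (x + 2)^3. The eigenvalues (with algebraic multiplicities) are λ = -2 with multiplicity 3.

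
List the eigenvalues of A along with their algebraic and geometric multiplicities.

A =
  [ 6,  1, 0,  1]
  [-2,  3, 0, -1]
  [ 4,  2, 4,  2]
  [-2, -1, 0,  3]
λ = 4: alg = 4, geom = 3

Step 1 — factor the characteristic polynomial to read off the algebraic multiplicities:
  χ_A(x) = (x - 4)^4

Step 2 — compute geometric multiplicities via the rank-nullity identity g(λ) = n − rank(A − λI):
  rank(A − (4)·I) = 1, so dim ker(A − (4)·I) = n − 1 = 3

Summary:
  λ = 4: algebraic multiplicity = 4, geometric multiplicity = 3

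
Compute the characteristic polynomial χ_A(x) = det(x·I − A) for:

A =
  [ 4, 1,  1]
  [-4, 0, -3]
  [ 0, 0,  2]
x^3 - 6*x^2 + 12*x - 8

Expanding det(x·I − A) (e.g. by cofactor expansion or by noting that A is similar to its Jordan form J, which has the same characteristic polynomial as A) gives
  χ_A(x) = x^3 - 6*x^2 + 12*x - 8
which factors as (x - 2)^3. The eigenvalues (with algebraic multiplicities) are λ = 2 with multiplicity 3.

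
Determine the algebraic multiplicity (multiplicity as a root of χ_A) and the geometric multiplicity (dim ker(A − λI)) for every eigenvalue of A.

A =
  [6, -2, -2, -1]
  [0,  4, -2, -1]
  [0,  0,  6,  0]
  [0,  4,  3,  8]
λ = 6: alg = 4, geom = 2

Step 1 — factor the characteristic polynomial to read off the algebraic multiplicities:
  χ_A(x) = (x - 6)^4

Step 2 — compute geometric multiplicities via the rank-nullity identity g(λ) = n − rank(A − λI):
  rank(A − (6)·I) = 2, so dim ker(A − (6)·I) = n − 2 = 2

Summary:
  λ = 6: algebraic multiplicity = 4, geometric multiplicity = 2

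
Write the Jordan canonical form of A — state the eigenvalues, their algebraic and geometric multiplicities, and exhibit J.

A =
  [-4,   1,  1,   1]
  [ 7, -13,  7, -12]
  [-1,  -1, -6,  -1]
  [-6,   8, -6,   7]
J_3(-5) ⊕ J_1(-1)

The characteristic polynomial is
  det(x·I − A) = x^4 + 16*x^3 + 90*x^2 + 200*x + 125 = (x + 1)*(x + 5)^3

Eigenvalues and multiplicities (the geometric multiplicity of λ is n − rank(A − λI), which equals the number of Jordan blocks for λ):
  λ = -5: algebraic multiplicity = 3, geometric multiplicity = 1
  λ = -1: algebraic multiplicity = 1, geometric multiplicity = 1

Determining the block sizes for each eigenvalue:
  λ = -5: one block (gm = 1), so the single block has size am = 3 → block sizes [3]
  λ = -1: one block (gm = 1), so the single block has size am = 1 → block sizes [1]

Assembling the blocks gives a Jordan form
J =
  [-5,  1,  0,  0]
  [ 0, -5,  1,  0]
  [ 0,  0, -5,  0]
  [ 0,  0,  0, -1]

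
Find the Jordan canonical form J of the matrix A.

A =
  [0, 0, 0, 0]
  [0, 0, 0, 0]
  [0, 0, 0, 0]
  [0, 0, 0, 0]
J_1(0) ⊕ J_1(0) ⊕ J_1(0) ⊕ J_1(0)

The characteristic polynomial is
  det(x·I − A) = x^4

Eigenvalues and multiplicities (the geometric multiplicity of λ is n − rank(A − λI), which equals the number of Jordan blocks for λ):
  λ = 0: algebraic multiplicity = 4, geometric multiplicity = 4

Determining the block sizes for each eigenvalue:
  λ = 0: gm = am = 4, so every block has size 1 → block sizes [1, 1, 1, 1]

Assembling the blocks gives a Jordan form
J =
  [0, 0, 0, 0]
  [0, 0, 0, 0]
  [0, 0, 0, 0]
  [0, 0, 0, 0]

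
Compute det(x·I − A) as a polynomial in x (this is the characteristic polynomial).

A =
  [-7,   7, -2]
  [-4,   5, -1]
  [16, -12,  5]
x^3 - 3*x^2 + 3*x - 1

Expanding det(x·I − A) (e.g. by cofactor expansion or by noting that A is similar to its Jordan form J, which has the same characteristic polynomial as A) gives
  χ_A(x) = x^3 - 3*x^2 + 3*x - 1
which factors as (x - 1)^3. The eigenvalues (with algebraic multiplicities) are λ = 1 with multiplicity 3.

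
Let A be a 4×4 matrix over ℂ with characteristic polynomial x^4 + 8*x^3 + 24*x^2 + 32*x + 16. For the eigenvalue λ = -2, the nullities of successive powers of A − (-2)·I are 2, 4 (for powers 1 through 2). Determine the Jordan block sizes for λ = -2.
Block sizes for λ = -2: [2, 2]

From the dimensions of kernels of powers, the number of Jordan blocks of size at least j is d_j − d_{j−1} where d_j = dim ker(N^j) (with d_0 = 0). Computing the differences gives [2, 2].
The number of blocks of size exactly k is (#blocks of size ≥ k) − (#blocks of size ≥ k + 1), so the partition is: 2 block(s) of size 2.
In nonincreasing order the block sizes are [2, 2].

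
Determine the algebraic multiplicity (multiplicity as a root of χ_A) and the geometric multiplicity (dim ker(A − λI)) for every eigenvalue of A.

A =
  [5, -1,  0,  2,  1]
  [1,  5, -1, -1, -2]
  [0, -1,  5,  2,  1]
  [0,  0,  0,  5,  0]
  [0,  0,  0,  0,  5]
λ = 5: alg = 5, geom = 3

Step 1 — factor the characteristic polynomial to read off the algebraic multiplicities:
  χ_A(x) = (x - 5)^5

Step 2 — compute geometric multiplicities via the rank-nullity identity g(λ) = n − rank(A − λI):
  rank(A − (5)·I) = 2, so dim ker(A − (5)·I) = n − 2 = 3

Summary:
  λ = 5: algebraic multiplicity = 5, geometric multiplicity = 3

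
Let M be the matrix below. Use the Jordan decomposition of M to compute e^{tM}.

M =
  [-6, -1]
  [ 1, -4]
e^{tM} =
  [-t*exp(-5*t) + exp(-5*t), -t*exp(-5*t)]
  [t*exp(-5*t), t*exp(-5*t) + exp(-5*t)]

Strategy: write M = P · J · P⁻¹ where J is a Jordan canonical form, so e^{tM} = P · e^{tJ} · P⁻¹, and e^{tJ} can be computed block-by-block.

M has Jordan form
J =
  [-5,  1]
  [ 0, -5]
(up to reordering of blocks).

Per-block formulas:
  For a 2×2 Jordan block J_2(-5): exp(t · J_2(-5)) = e^(-5t)·(I + t·N), where N is the 2×2 nilpotent shift.

After assembling e^{tJ} and conjugating by P, we get:

e^{tM} =
  [-t*exp(-5*t) + exp(-5*t), -t*exp(-5*t)]
  [t*exp(-5*t), t*exp(-5*t) + exp(-5*t)]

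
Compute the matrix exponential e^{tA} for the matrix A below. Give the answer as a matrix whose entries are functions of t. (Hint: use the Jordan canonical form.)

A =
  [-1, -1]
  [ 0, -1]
e^{tA} =
  [exp(-t), -t*exp(-t)]
  [0, exp(-t)]

Strategy: write A = P · J · P⁻¹ where J is a Jordan canonical form, so e^{tA} = P · e^{tJ} · P⁻¹, and e^{tJ} can be computed block-by-block.

A has Jordan form
J =
  [-1,  1]
  [ 0, -1]
(up to reordering of blocks).

Per-block formulas:
  For a 2×2 Jordan block J_2(-1): exp(t · J_2(-1)) = e^(-1t)·(I + t·N), where N is the 2×2 nilpotent shift.

After assembling e^{tJ} and conjugating by P, we get:

e^{tA} =
  [exp(-t), -t*exp(-t)]
  [0, exp(-t)]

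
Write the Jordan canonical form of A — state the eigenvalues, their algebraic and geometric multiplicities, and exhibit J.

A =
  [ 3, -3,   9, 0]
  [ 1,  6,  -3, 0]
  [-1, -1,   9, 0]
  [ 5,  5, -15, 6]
J_3(6) ⊕ J_1(6)

The characteristic polynomial is
  det(x·I − A) = x^4 - 24*x^3 + 216*x^2 - 864*x + 1296 = (x - 6)^4

Eigenvalues and multiplicities (the geometric multiplicity of λ is n − rank(A − λI), which equals the number of Jordan blocks for λ):
  λ = 6: algebraic multiplicity = 4, geometric multiplicity = 2

Determining the block sizes for each eigenvalue:
  λ = 6: with am = 4 and gm = 2, the partition is not yet determined (e.g. several partitions of 4 into 2 parts exist). Let N = A − (6)·I. Computing rank(N^1) = 2, rank(N^2) = 1, rank(N^3) = 0; the number of blocks of size ≥ j is rank(N^{j−1}) − rank(N^j), giving [2, 1, 1]. So we have 1 block(s) of size 3, 1 block(s) of size 1 → block sizes [3, 1]

Assembling the blocks gives a Jordan form
J =
  [6, 1, 0, 0]
  [0, 6, 1, 0]
  [0, 0, 6, 0]
  [0, 0, 0, 6]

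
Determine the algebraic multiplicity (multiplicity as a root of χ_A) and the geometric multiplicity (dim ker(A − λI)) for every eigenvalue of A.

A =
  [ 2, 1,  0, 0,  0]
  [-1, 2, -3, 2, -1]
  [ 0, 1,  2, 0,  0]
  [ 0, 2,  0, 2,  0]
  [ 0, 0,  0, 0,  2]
λ = 2: alg = 5, geom = 3

Step 1 — factor the characteristic polynomial to read off the algebraic multiplicities:
  χ_A(x) = (x - 2)^5

Step 2 — compute geometric multiplicities via the rank-nullity identity g(λ) = n − rank(A − λI):
  rank(A − (2)·I) = 2, so dim ker(A − (2)·I) = n − 2 = 3

Summary:
  λ = 2: algebraic multiplicity = 5, geometric multiplicity = 3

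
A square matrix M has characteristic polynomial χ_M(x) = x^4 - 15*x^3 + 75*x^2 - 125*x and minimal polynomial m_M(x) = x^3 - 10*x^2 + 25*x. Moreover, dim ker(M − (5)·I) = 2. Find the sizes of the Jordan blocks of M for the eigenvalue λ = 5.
Block sizes for λ = 5: [2, 1]

Step 1 — from the characteristic polynomial, algebraic multiplicity of λ = 5 is 3. From dim ker(M − (5)·I) = 2, there are exactly 2 Jordan blocks for λ = 5.
Step 2 — from the minimal polynomial, the factor (x − 5)^2 tells us the largest block for λ = 5 has size 2.
Step 3 — with total size 3, 2 blocks, and largest block 2, the block sizes (in nonincreasing order) are [2, 1].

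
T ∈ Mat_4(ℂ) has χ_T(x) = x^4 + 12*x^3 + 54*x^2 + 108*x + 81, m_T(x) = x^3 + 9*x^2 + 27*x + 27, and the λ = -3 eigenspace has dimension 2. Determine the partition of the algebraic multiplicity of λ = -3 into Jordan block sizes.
Block sizes for λ = -3: [3, 1]

Step 1 — from the characteristic polynomial, algebraic multiplicity of λ = -3 is 4. From dim ker(T − (-3)·I) = 2, there are exactly 2 Jordan blocks for λ = -3.
Step 2 — from the minimal polynomial, the factor (x + 3)^3 tells us the largest block for λ = -3 has size 3.
Step 3 — with total size 4, 2 blocks, and largest block 3, the block sizes (in nonincreasing order) are [3, 1].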